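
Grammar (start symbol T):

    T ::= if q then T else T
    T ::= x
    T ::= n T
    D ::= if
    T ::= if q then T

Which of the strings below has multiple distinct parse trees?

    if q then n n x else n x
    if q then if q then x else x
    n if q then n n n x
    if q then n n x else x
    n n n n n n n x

if q then n n x else n x: 1 tree
if q then if q then x else x: 2 trees
n if q then n n n x: 1 tree
if q then n n x else x: 1 tree
n n n n n n n x: 1 tree

if q then if q then x else x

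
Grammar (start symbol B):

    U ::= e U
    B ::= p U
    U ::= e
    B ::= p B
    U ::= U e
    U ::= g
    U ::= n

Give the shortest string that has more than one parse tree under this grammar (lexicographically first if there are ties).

p e e

length 2: no string has ≥2 trees
length 3: p e e has 2 parse trees

Two derivations of p e e:
  B ⇒ p U ⇒ p e U ⇒ p e e
  B ⇒ p U ⇒ p U e ⇒ p e e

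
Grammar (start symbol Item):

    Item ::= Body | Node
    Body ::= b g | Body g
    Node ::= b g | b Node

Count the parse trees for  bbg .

1

Parse trees for bbg:
  [Item [Node b [Node b g]]]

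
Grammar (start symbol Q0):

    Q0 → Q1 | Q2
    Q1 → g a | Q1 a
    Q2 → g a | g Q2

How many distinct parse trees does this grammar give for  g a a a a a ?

1

Parse trees for g a a a a a:
  [Q0 [Q1 [Q1 [Q1 [Q1 [Q1 g a] a] a] a] a]]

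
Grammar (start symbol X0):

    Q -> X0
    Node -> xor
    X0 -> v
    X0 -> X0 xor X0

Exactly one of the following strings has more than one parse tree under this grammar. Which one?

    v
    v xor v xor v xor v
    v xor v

v: 1 tree
v xor v xor v xor v: 5 trees
v xor v: 1 tree

v xor v xor v xor v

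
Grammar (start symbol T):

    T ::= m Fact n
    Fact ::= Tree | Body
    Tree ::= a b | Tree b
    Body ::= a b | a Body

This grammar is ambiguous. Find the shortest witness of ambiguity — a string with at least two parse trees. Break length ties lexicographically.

length 4: m a b n has 2 parse trees

Two derivations of m a b n:
  T ⇒ m Fact n ⇒ m Tree n ⇒ m a b n
  T ⇒ m Fact n ⇒ m Body n ⇒ m a b n

m a b n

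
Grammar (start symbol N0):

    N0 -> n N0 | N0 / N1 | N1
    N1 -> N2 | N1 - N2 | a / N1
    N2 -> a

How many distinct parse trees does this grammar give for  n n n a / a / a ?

19

Parse trees for n n n a / a / a (showing first 6 of 19):
  [N0 n [N0 n [N0 n [N0 [N0 [N1 [N2 a]]] / [N1 a / [N1 [N2 a]]]]]]]
  [N0 n [N0 n [N0 n [N0 [N0 [N0 [N1 [N2 a]]] / [N1 [N2 a]]] / [N1 [N2 a]]]]]]
  [N0 n [N0 n [N0 n [N0 [N0 [N1 a / [N1 [N2 a]]]] / [N1 [N2 a]]]]]]
  [N0 n [N0 n [N0 n [N0 [N1 a / [N1 a / [N1 [N2 a]]]]]]]]
  [N0 n [N0 n [N0 [N0 n [N0 [N1 [N2 a]]]] / [N1 a / [N1 [N2 a]]]]]]
  [N0 n [N0 n [N0 [N0 n [N0 [N0 [N1 [N2 a]]] / [N1 [N2 a]]]] / [N1 [N2 a]]]]]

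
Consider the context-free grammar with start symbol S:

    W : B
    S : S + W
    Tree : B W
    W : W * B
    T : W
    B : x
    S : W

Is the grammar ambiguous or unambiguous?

Only S, W, B are reachable from S; ignoring the rest: The grammar is stratified — S handles '+' (left-recursive), W handles '*', B atoms. Each operator has a fixed associativity and precedence level, so every string has one parse.

Unambiguous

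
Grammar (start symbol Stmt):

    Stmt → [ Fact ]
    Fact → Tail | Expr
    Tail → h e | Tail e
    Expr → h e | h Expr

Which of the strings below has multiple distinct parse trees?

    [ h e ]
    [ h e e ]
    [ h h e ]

[ h e ]: 2 trees
[ h e e ]: 1 tree
[ h h e ]: 1 tree

[ h e ]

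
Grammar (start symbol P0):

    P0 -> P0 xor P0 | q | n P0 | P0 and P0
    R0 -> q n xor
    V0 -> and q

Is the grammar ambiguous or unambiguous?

Witness: n q and q

Derivation 1: P0 ⇒ n P0 ⇒ n P0 and P0 ⇒ n q and P0 ⇒ n q and q
Derivation 2: P0 ⇒ P0 and P0 ⇒ n P0 and P0 ⇒ n q and P0 ⇒ n q and q

Two distinct leftmost derivations for the same string.

Ambiguous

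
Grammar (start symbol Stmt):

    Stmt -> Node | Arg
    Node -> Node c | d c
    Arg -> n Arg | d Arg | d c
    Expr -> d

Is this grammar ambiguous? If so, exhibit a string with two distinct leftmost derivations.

Ambiguous

Witness: d c

Derivation 1: Stmt ⇒ Node ⇒ d c
Derivation 2: Stmt ⇒ Arg ⇒ d c

Two distinct leftmost derivations for the same string.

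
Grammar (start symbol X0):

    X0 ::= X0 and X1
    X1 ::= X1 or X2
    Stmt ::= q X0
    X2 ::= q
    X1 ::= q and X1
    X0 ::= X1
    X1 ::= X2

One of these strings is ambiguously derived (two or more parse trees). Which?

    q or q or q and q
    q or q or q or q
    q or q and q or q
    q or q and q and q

q or q and q and q

q or q or q and q: 1 tree
q or q or q or q: 1 tree
q or q and q or q: 1 tree
q or q and q and q: 2 trees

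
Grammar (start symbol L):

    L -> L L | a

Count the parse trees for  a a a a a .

Parse trees for a a a a a (showing first 6 of 14):
  [L [L a] [L [L a] [L [L a] [L [L a] [L a]]]]]
  [L [L a] [L [L a] [L [L [L a] [L a]] [L a]]]]
  [L [L a] [L [L [L a] [L a]] [L [L a] [L a]]]]
  [L [L a] [L [L [L a] [L [L a] [L a]]] [L a]]]
  [L [L a] [L [L [L [L a] [L a]] [L a]] [L a]]]
  [L [L [L a] [L a]] [L [L a] [L [L a] [L a]]]]

14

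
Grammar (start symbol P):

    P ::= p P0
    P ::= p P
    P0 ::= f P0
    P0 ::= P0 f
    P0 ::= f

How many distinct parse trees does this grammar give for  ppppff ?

2

Parse trees for ppppff:
  [P p [P p [P p [P p [P0 f [P0 f]]]]]]
  [P p [P p [P p [P p [P0 [P0 f] f]]]]]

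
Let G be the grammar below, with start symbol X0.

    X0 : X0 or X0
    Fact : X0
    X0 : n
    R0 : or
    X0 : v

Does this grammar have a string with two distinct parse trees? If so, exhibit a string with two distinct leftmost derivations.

Witness: n or n or n

Derivation 1: X0 ⇒ X0 or X0 ⇒ X0 or X0 or X0 ⇒ n or X0 or X0 ⇒ n or n or X0 ⇒ n or n or n
Derivation 2: X0 ⇒ X0 or X0 ⇒ n or X0 ⇒ n or X0 or X0 ⇒ n or n or X0 ⇒ n or n or n

Two distinct leftmost derivations for the same string.

Ambiguous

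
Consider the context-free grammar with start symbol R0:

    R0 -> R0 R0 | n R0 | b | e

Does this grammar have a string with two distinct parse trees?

Ambiguous

Witness: b b b

Derivation 1: R0 ⇒ R0 R0 ⇒ R0 R0 R0 ⇒ b R0 R0 ⇒ b b R0 ⇒ b b b
Derivation 2: R0 ⇒ R0 R0 ⇒ b R0 ⇒ b R0 R0 ⇒ b b R0 ⇒ b b b

Two distinct leftmost derivations for the same string.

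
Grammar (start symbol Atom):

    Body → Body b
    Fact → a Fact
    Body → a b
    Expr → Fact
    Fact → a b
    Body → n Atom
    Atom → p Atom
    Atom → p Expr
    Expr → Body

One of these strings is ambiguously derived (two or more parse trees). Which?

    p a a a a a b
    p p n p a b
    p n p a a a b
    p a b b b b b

p a a a a a b: 1 tree
p p n p a b: 2 trees
p n p a a a b: 1 tree
p a b b b b b: 1 tree

p p n p a b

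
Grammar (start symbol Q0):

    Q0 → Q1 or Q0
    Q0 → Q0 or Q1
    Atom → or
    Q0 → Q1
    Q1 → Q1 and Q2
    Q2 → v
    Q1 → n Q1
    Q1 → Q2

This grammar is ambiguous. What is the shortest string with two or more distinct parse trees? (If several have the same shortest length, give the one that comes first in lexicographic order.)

v or v

length 1: no string has ≥2 trees
length 2: no string has ≥2 trees
length 3: v or v has 2 parse trees

Two derivations of v or v:
  Q0 ⇒ Q1 or Q0 ⇒ Q2 or Q0 ⇒ v or Q0 ⇒ v or Q1 ⇒ v or Q2 ⇒ v or v
  Q0 ⇒ Q0 or Q1 ⇒ Q1 or Q1 ⇒ Q2 or Q1 ⇒ v or Q1 ⇒ v or Q2 ⇒ v or v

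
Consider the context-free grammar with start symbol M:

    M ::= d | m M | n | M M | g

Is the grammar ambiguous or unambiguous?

Ambiguous

Witness: d d d

Derivation 1: M ⇒ M M ⇒ d M ⇒ d M M ⇒ d d M ⇒ d d d
Derivation 2: M ⇒ M M ⇒ M M M ⇒ d M M ⇒ d d M ⇒ d d d

Two distinct leftmost derivations for the same string.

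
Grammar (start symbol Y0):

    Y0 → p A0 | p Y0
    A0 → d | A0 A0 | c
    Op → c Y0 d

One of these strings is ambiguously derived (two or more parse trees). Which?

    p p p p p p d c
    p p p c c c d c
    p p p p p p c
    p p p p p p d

p p p p p p d c: 1 tree
p p p c c c d c: 14 trees
p p p p p p c: 1 tree
p p p p p p d: 1 tree

p p p c c c d c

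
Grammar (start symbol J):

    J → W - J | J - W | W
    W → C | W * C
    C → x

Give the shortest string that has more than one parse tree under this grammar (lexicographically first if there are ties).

length 1: no string has ≥2 trees
length 3: x - x has 2 parse trees

Two derivations of x - x:
  J ⇒ W - J ⇒ C - J ⇒ x - J ⇒ x - W ⇒ x - C ⇒ x - x
  J ⇒ J - W ⇒ W - W ⇒ C - W ⇒ x - W ⇒ x - C ⇒ x - x

x - x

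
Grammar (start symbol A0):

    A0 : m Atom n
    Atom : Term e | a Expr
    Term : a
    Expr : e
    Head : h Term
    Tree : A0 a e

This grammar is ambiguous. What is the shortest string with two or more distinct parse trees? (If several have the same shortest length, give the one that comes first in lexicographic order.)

length 4: m a e n has 2 parse trees

Two derivations of m a e n:
  A0 ⇒ m Atom n ⇒ m Term e n ⇒ m a e n
  A0 ⇒ m Atom n ⇒ m a Expr n ⇒ m a e n

m a e n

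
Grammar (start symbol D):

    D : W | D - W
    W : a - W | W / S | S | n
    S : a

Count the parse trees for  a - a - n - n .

Parse trees for a - a - n - n:
  [D [D [W a - [W a - [W n]]]] - [W n]]
  [D [D [D [W [S a]]] - [W a - [W n]]] - [W n]]
  [D [D [D [W a - [W [S a]]]] - [W n]] - [W n]]
  [D [D [D [D [W [S a]]] - [W [S a]]] - [W n]] - [W n]]

4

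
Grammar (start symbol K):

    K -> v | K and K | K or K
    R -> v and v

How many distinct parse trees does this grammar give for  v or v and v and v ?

5

Parse trees for v or v and v and v:
  [K [K [K v] or [K v]] and [K [K v] and [K v]]]
  [K [K [K [K v] or [K v]] and [K v]] and [K v]]
  [K [K [K v] or [K [K v] and [K v]]] and [K v]]
  [K [K v] or [K [K v] and [K [K v] and [K v]]]]
  [K [K v] or [K [K [K v] and [K v]] and [K v]]]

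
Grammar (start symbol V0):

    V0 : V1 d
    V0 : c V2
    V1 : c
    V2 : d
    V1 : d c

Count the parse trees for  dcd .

Parse trees for dcd:
  [V0 [V1 d c] d]

1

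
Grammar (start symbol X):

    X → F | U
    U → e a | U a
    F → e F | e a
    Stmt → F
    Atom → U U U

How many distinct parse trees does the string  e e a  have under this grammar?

1

Parse trees for e e a:
  [X [F e [F e a]]]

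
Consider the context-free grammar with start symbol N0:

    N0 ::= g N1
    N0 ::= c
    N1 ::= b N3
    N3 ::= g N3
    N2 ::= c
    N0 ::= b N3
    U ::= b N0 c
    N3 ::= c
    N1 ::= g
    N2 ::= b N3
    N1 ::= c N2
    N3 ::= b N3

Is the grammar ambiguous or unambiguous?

Unambiguous

Only N0, N1, N2, N3 are reachable from N0; ignoring the rest: Each reachable nonterminal has at most one production per leading terminal, and all productions are right-linear; the derivation is determined token-by-token.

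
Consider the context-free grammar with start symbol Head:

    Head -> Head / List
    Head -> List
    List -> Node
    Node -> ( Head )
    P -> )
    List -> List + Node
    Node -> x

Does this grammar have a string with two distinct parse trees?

Only Head, List, Node are reachable from Head; ignoring the rest: The grammar is stratified — Head handles '/' (left-recursive), List handles '+', Node atoms. Each operator has a fixed associativity and precedence level, so every string has one parse.

Unambiguous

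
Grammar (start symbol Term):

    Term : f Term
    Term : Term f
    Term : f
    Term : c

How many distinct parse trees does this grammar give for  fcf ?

2

Parse trees for fcf:
  [Term f [Term [Term c] f]]
  [Term [Term f [Term c]] f]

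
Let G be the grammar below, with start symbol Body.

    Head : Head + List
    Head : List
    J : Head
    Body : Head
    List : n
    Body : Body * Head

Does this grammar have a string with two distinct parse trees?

Unambiguous

Only Body, Head, List are reachable from Body; ignoring the rest: This is a standard precedence ladder (Body over Head over List), with each level left-recursive on its own operator ('*' at Body, '+' at Head). That structure is LR(1), hence unambiguous.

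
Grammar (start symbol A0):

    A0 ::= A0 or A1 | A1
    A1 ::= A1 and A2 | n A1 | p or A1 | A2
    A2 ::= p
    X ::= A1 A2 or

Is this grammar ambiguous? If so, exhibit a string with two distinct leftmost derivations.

Ambiguous

Witness: p or p

Derivation 1: A0 ⇒ A0 or A1 ⇒ A1 or A1 ⇒ A2 or A1 ⇒ p or A1 ⇒ p or A2 ⇒ p or p
Derivation 2: A0 ⇒ A1 ⇒ p or A1 ⇒ p or A2 ⇒ p or p

Two distinct leftmost derivations for the same string.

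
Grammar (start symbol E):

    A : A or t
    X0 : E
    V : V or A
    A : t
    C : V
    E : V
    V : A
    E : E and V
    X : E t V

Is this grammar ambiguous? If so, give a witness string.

Witness: t or t

Derivation 1: E ⇒ V ⇒ V or A ⇒ A or A ⇒ t or A ⇒ t or t
Derivation 2: E ⇒ V ⇒ A ⇒ A or t ⇒ t or t

Two distinct leftmost derivations for the same string.

Ambiguous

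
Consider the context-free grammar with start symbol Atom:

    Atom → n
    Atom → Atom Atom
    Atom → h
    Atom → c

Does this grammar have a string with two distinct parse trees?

Ambiguous

Witness: c c c

Derivation 1: Atom ⇒ Atom Atom ⇒ Atom Atom Atom ⇒ c Atom Atom ⇒ c c Atom ⇒ c c c
Derivation 2: Atom ⇒ Atom Atom ⇒ c Atom ⇒ c Atom Atom ⇒ c c Atom ⇒ c c c

Two distinct leftmost derivations for the same string.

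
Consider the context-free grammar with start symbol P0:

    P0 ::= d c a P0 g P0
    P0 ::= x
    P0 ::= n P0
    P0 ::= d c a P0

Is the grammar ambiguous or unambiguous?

Witness: d c a d c a x g x

Derivation 1: P0 ⇒ d c a P0 g P0 ⇒ d c a d c a P0 g P0 ⇒ d c a d c a x g P0 ⇒ d c a d c a x g x
Derivation 2: P0 ⇒ d c a P0 ⇒ d c a d c a P0 g P0 ⇒ d c a d c a x g P0 ⇒ d c a d c a x g x

Two distinct leftmost derivations for the same string.

Ambiguous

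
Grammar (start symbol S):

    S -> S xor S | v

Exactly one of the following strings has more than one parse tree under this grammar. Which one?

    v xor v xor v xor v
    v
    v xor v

v xor v xor v xor v

v xor v xor v xor v: 5 trees
v: 1 tree
v xor v: 1 tree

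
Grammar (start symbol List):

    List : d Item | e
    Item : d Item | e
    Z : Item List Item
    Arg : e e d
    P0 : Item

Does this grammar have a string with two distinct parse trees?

Unambiguous

Only List, Item are reachable from List; ignoring the rest: Restricted to the reachable nonterminals, every rule has the form A → t or A → t B, and no two rules for the same A share a first terminal. The grammar encodes a DFA — one run per string.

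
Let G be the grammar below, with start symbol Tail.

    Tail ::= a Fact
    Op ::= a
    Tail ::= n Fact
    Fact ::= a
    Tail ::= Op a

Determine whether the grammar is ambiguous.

Ambiguous

Witness: a a

Derivation 1: Tail ⇒ a Fact ⇒ a a
Derivation 2: Tail ⇒ Op a ⇒ a a

Two distinct leftmost derivations for the same string.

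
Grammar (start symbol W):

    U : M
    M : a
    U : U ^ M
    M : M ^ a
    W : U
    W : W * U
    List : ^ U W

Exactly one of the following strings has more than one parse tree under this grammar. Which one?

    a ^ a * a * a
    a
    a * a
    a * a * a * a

a ^ a * a * a: 2 trees
a: 1 tree
a * a: 1 tree
a * a * a * a: 1 tree

a ^ a * a * a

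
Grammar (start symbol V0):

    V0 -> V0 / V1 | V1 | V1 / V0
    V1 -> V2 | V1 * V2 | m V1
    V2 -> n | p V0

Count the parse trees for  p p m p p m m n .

1

Parse trees for p p m p p m m n:
  [V0 [V1 [V2 p [V0 [V1 [V2 p [V0 [V1 m [V1 [V2 p [V0 [V1 [V2 p [V0 [V1 m [V1 m [V1 [V2 n]]]]]]]]]]]]]]]]]]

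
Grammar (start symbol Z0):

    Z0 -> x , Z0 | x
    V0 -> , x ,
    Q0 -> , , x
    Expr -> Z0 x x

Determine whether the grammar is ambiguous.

(V0, Q0, Expr are unreachable from Z0, so their rules don't affect L(Z0).) Right-recursive list with a separator: after each atom, whether the separator follows determines the rule. One parse per string.

Unambiguous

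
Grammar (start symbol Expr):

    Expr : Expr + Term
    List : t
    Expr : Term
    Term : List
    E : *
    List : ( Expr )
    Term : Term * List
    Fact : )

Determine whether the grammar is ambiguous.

Unambiguous

(Fact, E are unreachable from Expr, so their rules don't affect L(Expr).) This is a standard precedence ladder (Expr over Term over List), with each level left-recursive on its own operator ('+' at Expr, '*' at Term). That structure is LR(1), hence unambiguous.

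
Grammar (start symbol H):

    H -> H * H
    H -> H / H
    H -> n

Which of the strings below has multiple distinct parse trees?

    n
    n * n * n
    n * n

n * n * n

n: 1 tree
n * n * n: 2 trees
n * n: 1 tree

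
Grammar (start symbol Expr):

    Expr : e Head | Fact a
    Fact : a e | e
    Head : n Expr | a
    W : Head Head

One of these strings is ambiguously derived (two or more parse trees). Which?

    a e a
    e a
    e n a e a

a e a: 1 tree
e a: 2 trees
e n a e a: 1 tree

e a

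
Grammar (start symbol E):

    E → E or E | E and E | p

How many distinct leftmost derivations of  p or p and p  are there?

Parse trees for p or p and p:
  [E [E p] or [E [E p] and [E p]]]
  [E [E [E p] or [E p]] and [E p]]

2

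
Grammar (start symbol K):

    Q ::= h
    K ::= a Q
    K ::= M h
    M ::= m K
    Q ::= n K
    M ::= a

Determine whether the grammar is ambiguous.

Ambiguous

Witness: a h

Derivation 1: K ⇒ a Q ⇒ a h
Derivation 2: K ⇒ M h ⇒ a h

Two distinct leftmost derivations for the same string.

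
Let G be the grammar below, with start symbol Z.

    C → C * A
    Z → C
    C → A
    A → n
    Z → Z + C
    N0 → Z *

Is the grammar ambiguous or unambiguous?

Unambiguous

(N0 is unreachable from Z, so its rules don't affect L(Z).) The grammar is stratified — Z handles '+' (left-recursive), C handles '*', A atoms. Each operator has a fixed associativity and precedence level, so every string has one parse.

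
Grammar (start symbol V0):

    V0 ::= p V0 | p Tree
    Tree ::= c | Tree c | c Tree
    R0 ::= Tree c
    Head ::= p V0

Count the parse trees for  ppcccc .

8

Parse trees for ppcccc:
  [V0 p [V0 p [Tree [Tree [Tree [Tree c] c] c] c]]]
  [V0 p [V0 p [Tree [Tree [Tree c [Tree c]] c] c]]]
  [V0 p [V0 p [Tree [Tree c [Tree [Tree c] c]] c]]]
  [V0 p [V0 p [Tree [Tree c [Tree c [Tree c]]] c]]]
  [V0 p [V0 p [Tree c [Tree [Tree [Tree c] c] c]]]]
  [V0 p [V0 p [Tree c [Tree [Tree c [Tree c]] c]]]]
  [V0 p [V0 p [Tree c [Tree c [Tree [Tree c] c]]]]]
  [V0 p [V0 p [Tree c [Tree c [Tree c [Tree c]]]]]]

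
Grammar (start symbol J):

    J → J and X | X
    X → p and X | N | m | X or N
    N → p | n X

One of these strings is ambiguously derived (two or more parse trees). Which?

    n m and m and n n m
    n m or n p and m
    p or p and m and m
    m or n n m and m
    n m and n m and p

n m and m and n n m: 1 tree
n m or n p and m: 4 trees
p or p and m and m: 1 tree
m or n n m and m: 1 tree
n m and n m and p: 1 tree

n m or n p and m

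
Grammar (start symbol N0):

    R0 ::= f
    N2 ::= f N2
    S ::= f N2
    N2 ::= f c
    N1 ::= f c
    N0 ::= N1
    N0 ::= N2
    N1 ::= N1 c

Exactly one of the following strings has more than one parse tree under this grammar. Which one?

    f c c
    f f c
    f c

f c c: 1 tree
f f c: 1 tree
f c: 2 trees

f c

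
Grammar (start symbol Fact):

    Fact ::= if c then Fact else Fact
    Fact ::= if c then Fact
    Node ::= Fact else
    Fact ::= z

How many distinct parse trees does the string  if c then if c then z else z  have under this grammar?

Parse trees for if c then if c then z else z:
  [Fact if c then [Fact if c then [Fact z]] else [Fact z]]
  [Fact if c then [Fact if c then [Fact z] else [Fact z]]]

2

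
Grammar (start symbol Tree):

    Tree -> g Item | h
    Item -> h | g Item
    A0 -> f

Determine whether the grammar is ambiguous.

(A0 is unreachable from Tree, so its rules don't affect L(Tree).) Restricted to the reachable nonterminals, every rule has the form A → t or A → t B, and no two rules for the same A share a first terminal. The grammar encodes a DFA — one run per string.

Unambiguous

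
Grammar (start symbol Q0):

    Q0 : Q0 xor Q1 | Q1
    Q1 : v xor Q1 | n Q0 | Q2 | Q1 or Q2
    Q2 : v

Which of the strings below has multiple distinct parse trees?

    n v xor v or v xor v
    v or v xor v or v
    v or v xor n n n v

n v xor v or v xor v

n v xor v or v xor v: 9 trees
v or v xor v or v: 1 tree
v or v xor n n n v: 1 tree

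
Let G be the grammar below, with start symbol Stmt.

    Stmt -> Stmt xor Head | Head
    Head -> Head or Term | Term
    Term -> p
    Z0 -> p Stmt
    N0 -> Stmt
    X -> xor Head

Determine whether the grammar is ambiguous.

(Z0, N0, X are unreachable from Stmt, so their rules don't affect L(Stmt).) The grammar is stratified — Stmt handles 'xor' (left-recursive), Head handles 'or', Term atoms. Each operator has a fixed associativity and precedence level, so every string has one parse.

Unambiguous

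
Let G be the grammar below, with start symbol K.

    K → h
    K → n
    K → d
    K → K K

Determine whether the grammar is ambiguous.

Ambiguous

Witness: d d d

Derivation 1: K ⇒ K K ⇒ d K ⇒ d K K ⇒ d d K ⇒ d d d
Derivation 2: K ⇒ K K ⇒ K K K ⇒ d K K ⇒ d d K ⇒ d d d

Two distinct leftmost derivations for the same string.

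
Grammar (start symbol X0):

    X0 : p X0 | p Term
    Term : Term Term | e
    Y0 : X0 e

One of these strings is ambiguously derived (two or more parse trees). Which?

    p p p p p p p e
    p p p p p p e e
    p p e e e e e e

p p e e e e e e

p p p p p p p e: 1 tree
p p p p p p e e: 1 tree
p p e e e e e e: 42 trees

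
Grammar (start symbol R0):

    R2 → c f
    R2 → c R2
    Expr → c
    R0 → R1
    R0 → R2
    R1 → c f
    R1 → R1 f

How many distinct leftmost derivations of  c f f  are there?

1

Parse trees for c f f:
  [R0 [R1 [R1 c f] f]]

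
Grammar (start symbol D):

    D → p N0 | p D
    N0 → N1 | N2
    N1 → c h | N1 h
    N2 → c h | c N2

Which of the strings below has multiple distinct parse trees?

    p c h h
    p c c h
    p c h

p c h

p c h h: 1 tree
p c c h: 1 tree
p c h: 2 trees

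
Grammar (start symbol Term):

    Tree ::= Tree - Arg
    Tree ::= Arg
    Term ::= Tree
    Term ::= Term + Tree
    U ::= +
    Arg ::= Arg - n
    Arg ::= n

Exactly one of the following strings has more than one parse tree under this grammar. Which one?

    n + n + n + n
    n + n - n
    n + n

n + n + n + n: 1 tree
n + n - n: 2 trees
n + n: 1 tree

n + n - n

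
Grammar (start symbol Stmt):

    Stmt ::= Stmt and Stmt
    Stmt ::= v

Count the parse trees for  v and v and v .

2

Parse trees for v and v and v:
  [Stmt [Stmt v] and [Stmt [Stmt v] and [Stmt v]]]
  [Stmt [Stmt [Stmt v] and [Stmt v]] and [Stmt v]]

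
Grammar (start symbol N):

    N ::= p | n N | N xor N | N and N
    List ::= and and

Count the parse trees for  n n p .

1

Parse trees for n n p:
  [N n [N n [N p]]]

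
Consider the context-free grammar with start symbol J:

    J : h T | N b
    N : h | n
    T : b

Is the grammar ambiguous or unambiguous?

Witness: h b

Derivation 1: J ⇒ h T ⇒ h b
Derivation 2: J ⇒ N b ⇒ h b

Two distinct leftmost derivations for the same string.

Ambiguous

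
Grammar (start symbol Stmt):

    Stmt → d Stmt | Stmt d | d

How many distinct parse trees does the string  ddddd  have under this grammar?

Parse trees for ddddd (showing first 6 of 16):
  [Stmt d [Stmt d [Stmt d [Stmt d [Stmt d]]]]]
  [Stmt d [Stmt d [Stmt d [Stmt [Stmt d] d]]]]
  [Stmt d [Stmt d [Stmt [Stmt d [Stmt d]] d]]]
  [Stmt d [Stmt d [Stmt [Stmt [Stmt d] d] d]]]
  [Stmt d [Stmt [Stmt d [Stmt d [Stmt d]]] d]]
  [Stmt d [Stmt [Stmt d [Stmt [Stmt d] d]] d]]

16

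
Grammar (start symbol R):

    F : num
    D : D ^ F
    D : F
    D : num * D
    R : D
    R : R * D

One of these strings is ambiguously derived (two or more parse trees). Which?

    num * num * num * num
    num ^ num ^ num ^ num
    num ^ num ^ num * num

num * num * num * num: 8 trees
num ^ num ^ num ^ num: 1 tree
num ^ num ^ num * num: 1 tree

num * num * num * num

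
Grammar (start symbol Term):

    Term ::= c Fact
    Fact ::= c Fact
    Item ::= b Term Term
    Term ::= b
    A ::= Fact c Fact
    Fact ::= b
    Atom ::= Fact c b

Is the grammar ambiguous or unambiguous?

(Item, A, Atom are unreachable from Term, so their rules don't affect L(Term).) Each reachable nonterminal has at most one production per leading terminal, and all productions are right-linear; the derivation is determined token-by-token.

Unambiguous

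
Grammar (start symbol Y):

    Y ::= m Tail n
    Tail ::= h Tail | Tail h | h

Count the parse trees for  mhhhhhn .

16

Parse trees for mhhhhhn (showing first 6 of 16):
  [Y m [Tail h [Tail h [Tail h [Tail h [Tail h]]]]] n]
  [Y m [Tail h [Tail h [Tail h [Tail [Tail h] h]]]] n]
  [Y m [Tail h [Tail h [Tail [Tail h [Tail h]] h]]] n]
  [Y m [Tail h [Tail h [Tail [Tail [Tail h] h] h]]] n]
  [Y m [Tail h [Tail [Tail h [Tail h [Tail h]]] h]] n]
  [Y m [Tail h [Tail [Tail h [Tail [Tail h] h]] h]] n]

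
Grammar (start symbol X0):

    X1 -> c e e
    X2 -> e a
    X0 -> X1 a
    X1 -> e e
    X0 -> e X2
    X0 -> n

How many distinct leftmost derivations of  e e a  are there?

2

Parse trees for e e a:
  [X0 [X1 e e] a]
  [X0 e [X2 e a]]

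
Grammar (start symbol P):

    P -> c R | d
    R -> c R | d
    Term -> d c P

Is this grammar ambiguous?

Unambiguous

Only P, R are reachable from P; ignoring the rest: The reachable rules are right-linear with at most one rule per (nonterminal, next-terminal) pair. Each input token forces the next rule, so parsing is deterministic.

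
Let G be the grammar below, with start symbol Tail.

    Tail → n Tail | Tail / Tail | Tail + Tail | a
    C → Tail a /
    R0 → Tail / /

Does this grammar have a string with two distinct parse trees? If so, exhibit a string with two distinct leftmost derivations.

Ambiguous

Witness: n a + a

Derivation 1: Tail ⇒ n Tail ⇒ n Tail + Tail ⇒ n a + Tail ⇒ n a + a
Derivation 2: Tail ⇒ Tail + Tail ⇒ n Tail + Tail ⇒ n a + Tail ⇒ n a + a

Two distinct leftmost derivations for the same string.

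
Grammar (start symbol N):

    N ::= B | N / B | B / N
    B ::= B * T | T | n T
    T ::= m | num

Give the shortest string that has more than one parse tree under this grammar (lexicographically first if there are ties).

m / m

length 1: no string has ≥2 trees
length 2: no string has ≥2 trees
length 3: m / m has 2 parse trees

Two derivations of m / m:
  N ⇒ N / B ⇒ B / B ⇒ T / B ⇒ m / B ⇒ m / T ⇒ m / m
  N ⇒ B / N ⇒ T / N ⇒ m / N ⇒ m / B ⇒ m / T ⇒ m / m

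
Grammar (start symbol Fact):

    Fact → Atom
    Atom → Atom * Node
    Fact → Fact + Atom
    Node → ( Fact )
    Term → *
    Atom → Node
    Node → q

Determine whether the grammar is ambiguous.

Unambiguous

(Term is unreachable from Fact, so its rules don't affect L(Fact).) Fact → Fact + Atom | Atom  ;  Atom → Atom * Node | Node  — a left-associative chain with Node at the bottom. Each string factors uniquely by precedence.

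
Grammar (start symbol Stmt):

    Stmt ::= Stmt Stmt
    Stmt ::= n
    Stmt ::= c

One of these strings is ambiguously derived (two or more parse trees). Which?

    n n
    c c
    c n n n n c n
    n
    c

c n n n n c n

n n: 1 tree
c c: 1 tree
c n n n n c n: 132 trees
n: 1 tree
c: 1 tree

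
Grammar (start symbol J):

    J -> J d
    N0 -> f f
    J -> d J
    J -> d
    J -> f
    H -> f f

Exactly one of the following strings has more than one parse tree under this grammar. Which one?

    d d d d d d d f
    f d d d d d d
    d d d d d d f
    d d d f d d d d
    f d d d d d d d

d d d f d d d d

d d d d d d d f: 1 tree
f d d d d d d: 1 tree
d d d d d d f: 1 tree
d d d f d d d d: 35 trees
f d d d d d d d: 1 tree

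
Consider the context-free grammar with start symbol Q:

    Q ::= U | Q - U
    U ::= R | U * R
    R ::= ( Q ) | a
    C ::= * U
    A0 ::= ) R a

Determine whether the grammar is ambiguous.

(C, A0 are unreachable from Q, so their rules don't affect L(Q).) This is a standard precedence ladder (Q over U over R), with each level left-recursive on its own operator ('-' at Q, '*' at U). That structure is LR(1), hence unambiguous.

Unambiguous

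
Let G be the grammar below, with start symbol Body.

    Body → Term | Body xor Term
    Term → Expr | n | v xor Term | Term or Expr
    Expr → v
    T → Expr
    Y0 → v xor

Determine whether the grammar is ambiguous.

Witness: v xor n

Derivation 1: Body ⇒ Term ⇒ v xor Term ⇒ v xor n
Derivation 2: Body ⇒ Body xor Term ⇒ Term xor Term ⇒ Expr xor Term ⇒ v xor Term ⇒ v xor n

Two distinct leftmost derivations for the same string.

Ambiguous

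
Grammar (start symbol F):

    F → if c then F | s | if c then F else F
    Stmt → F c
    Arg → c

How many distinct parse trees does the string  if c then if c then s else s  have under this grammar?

Parse trees for if c then if c then s else s:
  [F if c then [F if c then [F s] else [F s]]]
  [F if c then [F if c then [F s]] else [F s]]

2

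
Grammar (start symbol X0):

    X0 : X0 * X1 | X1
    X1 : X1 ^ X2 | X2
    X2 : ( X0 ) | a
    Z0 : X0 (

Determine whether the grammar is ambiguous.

Only X0, X1, X2 are reachable from X0; ignoring the rest: The grammar is stratified — X0 handles '*' (left-recursive), X1 handles '^', X2 atoms. Each operator has a fixed associativity and precedence level, so every string has one parse.

Unambiguous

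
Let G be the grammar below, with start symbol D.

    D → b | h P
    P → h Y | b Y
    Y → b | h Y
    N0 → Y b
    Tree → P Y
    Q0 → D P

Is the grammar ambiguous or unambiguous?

Unambiguous

(N0, Tree, Q0 are unreachable from D, so their rules don't affect L(D).) The reachable rules are right-linear with at most one rule per (nonterminal, next-terminal) pair. Each input token forces the next rule, so parsing is deterministic.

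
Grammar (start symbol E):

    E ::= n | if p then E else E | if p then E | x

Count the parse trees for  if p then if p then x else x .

Parse trees for if p then if p then x else x:
  [E if p then [E if p then [E x]] else [E x]]
  [E if p then [E if p then [E x] else [E x]]]

2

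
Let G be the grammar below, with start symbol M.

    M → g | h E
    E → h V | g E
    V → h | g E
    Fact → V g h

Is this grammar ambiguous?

Unambiguous

(Fact is unreachable from M, so its rules don't affect L(M).) Each reachable nonterminal has at most one production per leading terminal, and all productions are right-linear; the derivation is determined token-by-token.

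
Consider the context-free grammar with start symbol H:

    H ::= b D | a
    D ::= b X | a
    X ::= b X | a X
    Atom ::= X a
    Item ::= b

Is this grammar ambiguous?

Unambiguous

(Atom, Item are unreachable from H, so their rules don't affect L(H).) Restricted to the reachable nonterminals, every rule has the form A → t or A → t B, and no two rules for the same A share a first terminal. The grammar encodes a DFA — one run per string.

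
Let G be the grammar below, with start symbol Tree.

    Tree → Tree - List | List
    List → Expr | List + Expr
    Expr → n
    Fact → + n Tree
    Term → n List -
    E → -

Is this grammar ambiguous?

Unambiguous

(Fact, Term, E are unreachable from Tree, so their rules don't affect L(Tree).) The grammar is stratified — Tree handles '-' (left-recursive), List handles '+', Expr atoms. Each operator has a fixed associativity and precedence level, so every string has one parse.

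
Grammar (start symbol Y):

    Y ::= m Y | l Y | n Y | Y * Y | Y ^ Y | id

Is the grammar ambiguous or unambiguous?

Witness: l id * id

Derivation 1: Y ⇒ l Y ⇒ l Y * Y ⇒ l id * Y ⇒ l id * id
Derivation 2: Y ⇒ Y * Y ⇒ l Y * Y ⇒ l id * Y ⇒ l id * id

Two distinct leftmost derivations for the same string.

Ambiguous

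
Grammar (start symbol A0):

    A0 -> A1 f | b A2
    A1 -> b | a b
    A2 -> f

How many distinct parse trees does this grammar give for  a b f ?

Parse trees for a b f:
  [A0 [A1 a b] f]

1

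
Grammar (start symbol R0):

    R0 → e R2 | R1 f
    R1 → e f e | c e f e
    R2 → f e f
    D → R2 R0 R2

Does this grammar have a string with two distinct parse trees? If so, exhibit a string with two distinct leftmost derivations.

Witness: e f e f

Derivation 1: R0 ⇒ e R2 ⇒ e f e f
Derivation 2: R0 ⇒ R1 f ⇒ e f e f

Two distinct leftmost derivations for the same string.

Ambiguous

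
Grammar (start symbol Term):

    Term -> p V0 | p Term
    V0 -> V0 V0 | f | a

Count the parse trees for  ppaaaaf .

14

Parse trees for ppaaaaf (showing first 6 of 14):
  [Term p [Term p [V0 [V0 a] [V0 [V0 a] [V0 [V0 a] [V0 [V0 a] [V0 f]]]]]]]
  [Term p [Term p [V0 [V0 a] [V0 [V0 a] [V0 [V0 [V0 a] [V0 a]] [V0 f]]]]]]
  [Term p [Term p [V0 [V0 a] [V0 [V0 [V0 a] [V0 a]] [V0 [V0 a] [V0 f]]]]]]
  [Term p [Term p [V0 [V0 a] [V0 [V0 [V0 a] [V0 [V0 a] [V0 a]]] [V0 f]]]]]
  [Term p [Term p [V0 [V0 a] [V0 [V0 [V0 [V0 a] [V0 a]] [V0 a]] [V0 f]]]]]
  [Term p [Term p [V0 [V0 [V0 a] [V0 a]] [V0 [V0 a] [V0 [V0 a] [V0 f]]]]]]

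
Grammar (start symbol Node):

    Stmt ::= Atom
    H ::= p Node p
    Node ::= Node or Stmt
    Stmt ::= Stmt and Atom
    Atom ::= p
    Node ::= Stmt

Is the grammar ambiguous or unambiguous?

Unambiguous

(H is unreachable from Node, so its rules don't affect L(Node).) Node → Node or Stmt | Stmt  ;  Stmt → Stmt and Atom | Atom  — a left-associative chain with Atom at the bottom. Each string factors uniquely by precedence.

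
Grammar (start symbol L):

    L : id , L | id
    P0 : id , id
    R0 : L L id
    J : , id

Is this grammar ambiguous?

Only L is reachable from L; ignoring the rest: Right-recursive list with a separator: after each atom, whether the separator follows determines the rule. One parse per string.

Unambiguous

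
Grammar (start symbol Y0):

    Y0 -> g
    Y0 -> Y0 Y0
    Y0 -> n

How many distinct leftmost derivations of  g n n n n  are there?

14

Parse trees for g n n n n (showing first 6 of 14):
  [Y0 [Y0 g] [Y0 [Y0 n] [Y0 [Y0 n] [Y0 [Y0 n] [Y0 n]]]]]
  [Y0 [Y0 g] [Y0 [Y0 n] [Y0 [Y0 [Y0 n] [Y0 n]] [Y0 n]]]]
  [Y0 [Y0 g] [Y0 [Y0 [Y0 n] [Y0 n]] [Y0 [Y0 n] [Y0 n]]]]
  [Y0 [Y0 g] [Y0 [Y0 [Y0 n] [Y0 [Y0 n] [Y0 n]]] [Y0 n]]]
  [Y0 [Y0 g] [Y0 [Y0 [Y0 [Y0 n] [Y0 n]] [Y0 n]] [Y0 n]]]
  [Y0 [Y0 [Y0 g] [Y0 n]] [Y0 [Y0 n] [Y0 [Y0 n] [Y0 n]]]]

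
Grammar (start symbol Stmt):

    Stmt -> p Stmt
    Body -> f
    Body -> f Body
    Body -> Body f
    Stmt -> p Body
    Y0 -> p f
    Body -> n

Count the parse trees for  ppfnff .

3

Parse trees for ppfnff:
  [Stmt p [Stmt p [Body f [Body [Body [Body n] f] f]]]]
  [Stmt p [Stmt p [Body [Body f [Body [Body n] f]] f]]]
  [Stmt p [Stmt p [Body [Body [Body f [Body n]] f] f]]]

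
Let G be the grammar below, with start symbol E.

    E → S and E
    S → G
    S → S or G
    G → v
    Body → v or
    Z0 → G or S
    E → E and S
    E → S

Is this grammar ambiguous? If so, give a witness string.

Witness: v and v

Derivation 1: E ⇒ S and E ⇒ G and E ⇒ v and E ⇒ v and S ⇒ v and G ⇒ v and v
Derivation 2: E ⇒ E and S ⇒ S and S ⇒ G and S ⇒ v and S ⇒ v and G ⇒ v and v

Two distinct leftmost derivations for the same string.

Ambiguous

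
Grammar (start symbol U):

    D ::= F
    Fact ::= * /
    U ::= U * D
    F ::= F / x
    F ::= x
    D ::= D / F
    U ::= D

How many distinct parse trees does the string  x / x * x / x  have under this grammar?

4

Parse trees for x / x * x / x:
  [U [U [D [F [F x] / x]]] * [D [F [F x] / x]]]
  [U [U [D [F [F x] / x]]] * [D [D [F x]] / [F x]]]
  [U [U [D [D [F x]] / [F x]]] * [D [F [F x] / x]]]
  [U [U [D [D [F x]] / [F x]]] * [D [D [F x]] / [F x]]]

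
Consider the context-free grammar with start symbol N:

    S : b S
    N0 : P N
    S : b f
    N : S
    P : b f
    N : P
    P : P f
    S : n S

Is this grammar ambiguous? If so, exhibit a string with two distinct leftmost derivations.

Witness: b f

Derivation 1: N ⇒ S ⇒ b f
Derivation 2: N ⇒ P ⇒ b f

Two distinct leftmost derivations for the same string.

Ambiguous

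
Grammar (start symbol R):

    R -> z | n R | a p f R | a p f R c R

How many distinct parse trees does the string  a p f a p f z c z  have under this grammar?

Parse trees for a p f a p f z c z:
  [R a p f [R a p f [R z] c [R z]]]
  [R a p f [R a p f [R z]] c [R z]]

2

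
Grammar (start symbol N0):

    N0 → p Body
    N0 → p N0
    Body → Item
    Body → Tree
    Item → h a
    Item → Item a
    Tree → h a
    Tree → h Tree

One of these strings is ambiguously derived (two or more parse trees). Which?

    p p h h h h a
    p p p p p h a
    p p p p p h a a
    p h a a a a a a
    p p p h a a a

p p p p p h a

p p h h h h a: 1 tree
p p p p p h a: 2 trees
p p p p p h a a: 1 tree
p h a a a a a a: 1 tree
p p p h a a a: 1 tree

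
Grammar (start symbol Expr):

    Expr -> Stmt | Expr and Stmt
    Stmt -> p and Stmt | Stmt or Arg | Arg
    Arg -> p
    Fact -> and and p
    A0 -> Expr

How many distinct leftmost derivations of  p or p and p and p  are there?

2

Parse trees for p or p and p and p:
  [Expr [Expr [Stmt [Stmt [Arg p]] or [Arg p]]] and [Stmt p and [Stmt [Arg p]]]]
  [Expr [Expr [Expr [Stmt [Stmt [Arg p]] or [Arg p]]] and [Stmt [Arg p]]] and [Stmt [Arg p]]]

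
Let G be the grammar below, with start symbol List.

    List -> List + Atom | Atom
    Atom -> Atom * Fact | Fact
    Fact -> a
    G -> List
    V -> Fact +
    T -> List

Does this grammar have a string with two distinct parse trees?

Only List, Atom, Fact are reachable from List; ignoring the rest: List → List + Atom | Atom  ;  Atom → Atom * Fact | Fact  — a left-associative chain with Fact at the bottom. Each string factors uniquely by precedence.

Unambiguous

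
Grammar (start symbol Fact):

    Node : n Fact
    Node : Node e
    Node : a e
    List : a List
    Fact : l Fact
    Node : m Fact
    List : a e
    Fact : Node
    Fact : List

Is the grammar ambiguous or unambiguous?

Witness: a e

Derivation 1: Fact ⇒ Node ⇒ a e
Derivation 2: Fact ⇒ List ⇒ a e

Two distinct leftmost derivations for the same string.

Ambiguous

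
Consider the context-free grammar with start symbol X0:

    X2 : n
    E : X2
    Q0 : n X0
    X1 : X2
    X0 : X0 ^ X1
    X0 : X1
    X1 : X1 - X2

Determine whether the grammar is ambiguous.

(Q0, E are unreachable from X0, so their rules don't affect L(X0).) This is a standard precedence ladder (X0 over X1 over X2), with each level left-recursive on its own operator ('^' at X0, '-' at X1). That structure is LR(1), hence unambiguous.

Unambiguous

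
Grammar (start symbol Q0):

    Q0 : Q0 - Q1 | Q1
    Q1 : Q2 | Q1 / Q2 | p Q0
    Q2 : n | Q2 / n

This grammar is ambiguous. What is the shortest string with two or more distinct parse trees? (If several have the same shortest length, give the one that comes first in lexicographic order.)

length 1: no string has ≥2 trees
length 2: no string has ≥2 trees
length 3: n / n has 2 parse trees

Two derivations of n / n:
  Q0 ⇒ Q1 ⇒ Q2 ⇒ Q2 / n ⇒ n / n
  Q0 ⇒ Q1 ⇒ Q1 / Q2 ⇒ Q2 / Q2 ⇒ n / Q2 ⇒ n / n

n / n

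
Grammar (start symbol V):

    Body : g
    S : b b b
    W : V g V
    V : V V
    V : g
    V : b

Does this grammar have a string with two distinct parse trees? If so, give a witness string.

Ambiguous

Witness: b b b

Derivation 1: V ⇒ V V ⇒ V V V ⇒ b V V ⇒ b b V ⇒ b b b
Derivation 2: V ⇒ V V ⇒ b V ⇒ b V V ⇒ b b V ⇒ b b b

Two distinct leftmost derivations for the same string.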